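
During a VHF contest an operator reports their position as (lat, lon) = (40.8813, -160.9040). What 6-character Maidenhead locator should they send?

Shift to the Maidenhead origin (180°W, 90°S): lon 19.0960, lat 130.8813.
Field (20°×10°, letters A–R): lon ⌊19.0960/20⌋ = 0 → A; lat ⌊130.8813/10⌋ = 13 → N.
Square (2°×1°, digits 0–9): lon ⌊19.0960/2⌋ = 9; lat ⌊0.8813/1⌋ = 0.
Subsquare (5′×2.5′, letters a–x): lon ⌊1.0960/0.0833333⌋ = 13 → n; lat ⌊0.8813/0.0416667⌋ = 21 → v.

AN90nv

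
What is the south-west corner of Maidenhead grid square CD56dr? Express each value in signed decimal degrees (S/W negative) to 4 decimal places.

Field C=2, D=3: +2·20° lon, +3·10° lat → SW at lon -140°, lat -60°.
Square 5, 6: +5·2° lon, +6·1° lat → SW at lon -130°, lat -54°.
Subsquare d=3, r=17: +3·0.0833333° lon, +17·0.0416667° lat → SW at lon -129.75°, lat -53.2917°.
latitude -53.2917, longitude -129.7500.

-53.2917, -129.7500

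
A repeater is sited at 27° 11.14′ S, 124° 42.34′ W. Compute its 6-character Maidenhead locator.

CG72pt

Offset from 180°W / 90°S: lon 55.2943°, lat 62.8143°.
Field: lon ⌊55.2943/20⌋ = 2 → C; lat ⌊62.8143/10⌋ = 6 → G.
Square: lon ⌊15.2943/2⌋ = 7; lat ⌊2.8143/1⌋ = 2.
Subsquare: lon ⌊1.2943/0.0833333⌋ = 15 → p; lat ⌊0.8143/0.0416667⌋ = 19 → t.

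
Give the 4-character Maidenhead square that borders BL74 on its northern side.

Latitude square 4; +1 → 5.
The longitude characters are unchanged.

BL75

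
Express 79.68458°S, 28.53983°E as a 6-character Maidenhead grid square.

KB40gh

Offset from 180°W / 90°S: lon 208.5398°, lat 10.3154°.
Field: 208.5398/20 → 10 → K, 10.3154/10 → 1 → B; chars KB.
Square: 8.5398/2 → 4, 0.3154/1 → 0; chars 40.
Subsquare: 0.5398/0.0833333 → 6 → g, 0.3154/0.0416667 → 7 → h; chars gh.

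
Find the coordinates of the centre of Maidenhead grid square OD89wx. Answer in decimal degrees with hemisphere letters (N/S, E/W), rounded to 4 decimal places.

50.0208° S, 117.8750° E

Field O=14, D=3: +14·20° lon, +3·10° lat → SW at lon 100°, lat -60°.
Square 8, 9: +8·2° lon, +9·1° lat → SW at lon 116°, lat -51°.
Subsquare w=22, x=23: +22·0.0833333° lon, +23·0.0416667° lat → SW at lon 117.833°, lat -50.0417°.
Cell spans 0.0833333° lon × 0.0416667° lat. Centre is SW corner plus half of each.
latitude 50.0208° S, longitude 117.8750° E.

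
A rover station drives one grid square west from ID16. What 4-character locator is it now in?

ID06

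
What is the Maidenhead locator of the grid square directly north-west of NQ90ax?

Longitude subsquare a = 0; −1 → -1, wraps to 23 = x, carry into square.
Longitude square 9; −1 → 8.
Latitude subsquare x = 23; +1 → 24, wraps to 0 = a, carry into square.
Latitude square 0; +1 → 1.

NQ81xa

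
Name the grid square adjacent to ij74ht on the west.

IJ74gt

Longitude subsquare h = 7; −1 → 6 = g.
The latitude characters are unchanged.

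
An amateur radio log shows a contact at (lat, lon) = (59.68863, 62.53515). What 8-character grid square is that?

MO19gq45

Offset from 180°W / 90°S: lon 242.53515°, lat 149.68863°.
Field: lon ⌊242.53515/20⌋ = 12 → M; lat ⌊149.68863/10⌋ = 14 → O.
Square: lon ⌊2.53515/2⌋ = 1; lat ⌊9.68863/1⌋ = 9.
Subsquare: lon ⌊0.53515/0.0833333⌋ = 6 → g; lat ⌊0.68863/0.0416667⌋ = 16 → q.
Extended square: lon ⌊0.03515/0.00833333⌋ = 4; lat ⌊0.02196/0.00416667⌋ = 5.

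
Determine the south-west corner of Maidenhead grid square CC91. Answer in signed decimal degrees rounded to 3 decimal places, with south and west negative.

-69.000, -122.000

Field C=2, C=2: +2·20° lon, +2·10° lat → SW at lon -140°, lat -70°.
Square 9, 1: +9·2° lon, +1·1° lat → SW at lon -122°, lat -69°.
latitude -69.000, longitude -122.000.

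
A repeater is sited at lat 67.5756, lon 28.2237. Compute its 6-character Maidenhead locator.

KP47cn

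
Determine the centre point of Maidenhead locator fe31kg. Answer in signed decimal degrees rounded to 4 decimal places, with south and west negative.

-48.7292, -73.1250

Field F=5, E=4: +5·20° lon, +4·10° lat → SW at lon -80°, lat -50°.
Square 3, 1: +3·2° lon, +1·1° lat → SW at lon -74°, lat -49°.
Subsquare k=10, g=6: +10·0.0833333° lon, +6·0.0416667° lat → SW at lon -73.1667°, lat -48.75°.
Cell spans 0.0833333° lon × 0.0416667° lat. Centre is SW corner plus half of each.
latitude -48.7292, longitude -73.1250.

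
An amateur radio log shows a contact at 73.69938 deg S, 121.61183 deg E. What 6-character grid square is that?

Shift to the Maidenhead origin (180°W, 90°S): lon 301.6118, lat 16.3006.
Field: 301.6118/20 → 15 → P, 16.3006/10 → 1 → B; chars PB.
Square: 1.6118/2 → 0, 6.3006/1 → 6; chars 06.
Subsquare: 1.6118/0.0833333 → 19 → t, 0.3006/0.0416667 → 7 → h; chars th.

PB06th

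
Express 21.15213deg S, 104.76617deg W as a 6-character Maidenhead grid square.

DG78ou

Offset from 180°W / 90°S: lon 75.2338°, lat 68.8479°.
Field: 75.2338/20 → 3 → D, 68.8479/10 → 6 → G; chars DG.
Square: 15.2338/2 → 7, 8.8479/1 → 8; chars 78.
Subsquare: 1.2338/0.0833333 → 14 → o, 0.8479/0.0416667 → 20 → u; chars ou.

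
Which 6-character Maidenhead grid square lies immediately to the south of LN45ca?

Latitude subsquare a = 0; −1 → -1, wraps to 23 = x, carry into square.
Latitude square 5; −1 → 4.
The longitude characters are unchanged.

LN44cx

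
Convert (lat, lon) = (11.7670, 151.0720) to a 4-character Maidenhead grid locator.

Add 180° to longitude and 90° to latitude: 331.07, 101.77.
Field (20°×10°, letters A–R): lon ⌊331.07/20⌋ = 16 → Q; lat ⌊101.77/10⌋ = 10 → K.
Square (2°×1°, digits 0–9): lon ⌊11.07/2⌋ = 5; lat ⌊1.77/1⌋ = 1.

QK51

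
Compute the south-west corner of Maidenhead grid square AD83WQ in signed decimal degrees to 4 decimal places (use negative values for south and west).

-56.3333, -162.1667

Field A=0, D=3: +0·20° lon, +3·10° lat → SW at lon -180°, lat -60°.
Square 8, 3: +8·2° lon, +3·1° lat → SW at lon -164°, lat -57°.
Subsquare w=22, q=16: +22·0.0833333° lon, +16·0.0416667° lat → SW at lon -162.167°, lat -56.3333°.
latitude -56.3333, longitude -162.1667.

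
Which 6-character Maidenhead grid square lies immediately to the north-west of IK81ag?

Longitude subsquare a = 0; −1 → -1, wraps to 23 = x, carry into square.
Longitude square 8; −1 → 7.
Latitude subsquare g = 6; +1 → 7 = h.

IK71xh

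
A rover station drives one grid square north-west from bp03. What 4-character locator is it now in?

AP94

Longitude square 0; −1 → -1, wraps to 9, carry into field.
Longitude field B = 1; −1 → 0 = A.
Latitude square 3; +1 → 4.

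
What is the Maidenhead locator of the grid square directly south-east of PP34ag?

PP34bf

Longitude subsquare a = 0; +1 → 1 = b.
Latitude subsquare g = 6; −1 → 5 = f.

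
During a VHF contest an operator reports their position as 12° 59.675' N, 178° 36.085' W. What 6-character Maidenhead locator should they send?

Add 180° to longitude and 90° to latitude: 1.3986, 102.9946.
Field (20°×10°, letters A–R): 1.3986/20 → 0 → A, 102.9946/10 → 10 → K; chars AK.
Square (2°×1°, digits 0–9): 1.3986/2 → 0, 2.9946/1 → 2; chars 02.
Subsquare (5′×2.5′, letters a–x): 1.3986/0.0833333 → 16 → q, 0.9946/0.0416667 → 23 → x; chars qx.

AK02qx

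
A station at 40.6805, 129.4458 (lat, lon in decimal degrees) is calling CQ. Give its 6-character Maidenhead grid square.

Shift to the Maidenhead origin (180°W, 90°S): lon 309.4458, lat 130.6805.
Field (20°×10°, letters A–R): lon ⌊309.4458/20⌋ = 15 → P; lat ⌊130.6805/10⌋ = 13 → N.
Square (2°×1°, digits 0–9): lon ⌊9.4458/2⌋ = 4; lat ⌊0.6805/1⌋ = 0.
Subsquare (5′×2.5′, letters a–x): lon ⌊1.4458/0.0833333⌋ = 17 → r; lat ⌊0.6805/0.0416667⌋ = 16 → q.

PN40rq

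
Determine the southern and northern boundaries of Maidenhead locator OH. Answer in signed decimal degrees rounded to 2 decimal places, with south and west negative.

-20.00, -10.00

Field O=14, H=7: +14·20° lon, +7·10° lat → SW at lon 100°, lat -20°.
Cell spans 20° lon × 10° lat.
south -20.00, north -10.00.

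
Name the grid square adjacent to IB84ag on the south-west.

IB74xf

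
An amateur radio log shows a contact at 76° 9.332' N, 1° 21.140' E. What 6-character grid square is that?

JQ06qd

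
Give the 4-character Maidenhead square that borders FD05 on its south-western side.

Longitude square 0; −1 → -1, wraps to 9, carry into field.
Longitude field F = 5; −1 → 4 = E.
Latitude square 5; −1 → 4.

ED94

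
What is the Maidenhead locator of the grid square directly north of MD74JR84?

Latitude extended square 4; +1 → 5.
The longitude characters are unchanged.

MD74jr85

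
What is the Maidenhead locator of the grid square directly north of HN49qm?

Latitude subsquare m = 12; +1 → 13 = n.
The longitude characters are unchanged.

HN49qn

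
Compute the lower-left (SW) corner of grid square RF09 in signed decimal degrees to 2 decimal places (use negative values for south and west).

-31.00, 160.00

Field R=17, F=5: +17·20° lon, +5·10° lat → SW at lon 160°, lat -40°.
Square 0, 9: +0·2° lon, +9·1° lat → SW at lon 160°, lat -31°.
latitude -31.00, longitude 160.00.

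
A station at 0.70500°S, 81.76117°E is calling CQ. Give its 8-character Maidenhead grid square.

Shift to the Maidenhead origin (180°W, 90°S): lon 261.76117, lat 89.29500.
Field (20°×10°, letters A–R): 261.76117/20 → 13 → N, 89.29500/10 → 8 → I; chars NI.
Square (2°×1°, digits 0–9): 1.76117/2 → 0, 9.29500/1 → 9; chars 09.
Subsquare (5′×2.5′, letters a–x): 1.76117/0.0833333 → 21 → v, 0.29500/0.0416667 → 7 → h; chars vh.
Extended square (30″×15″, digits 0–9): 0.01117/0.00833333 → 1, 0.00333/0.00416667 → 0; chars 10.

NI09vh10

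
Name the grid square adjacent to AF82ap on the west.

Longitude subsquare a = 0; −1 → -1, wraps to 23 = x, carry into square.
Longitude square 8; −1 → 7.
The latitude characters are unchanged.

AF72xp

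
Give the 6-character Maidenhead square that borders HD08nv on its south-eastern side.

Longitude subsquare n = 13; +1 → 14 = o.
Latitude subsquare v = 21; −1 → 20 = u.

HD08ou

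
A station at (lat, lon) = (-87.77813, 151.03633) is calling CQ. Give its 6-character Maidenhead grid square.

QA52mf

Add 180° to longitude and 90° to latitude: 331.0363, 2.2219.
Field: lon ⌊331.0363/20⌋ = 16 → Q; lat ⌊2.2219/10⌋ = 0 → A.
Square: lon ⌊11.0363/2⌋ = 5; lat ⌊2.2219/1⌋ = 2.
Subsquare: lon ⌊1.0363/0.0833333⌋ = 12 → m; lat ⌊0.2219/0.0416667⌋ = 5 → f.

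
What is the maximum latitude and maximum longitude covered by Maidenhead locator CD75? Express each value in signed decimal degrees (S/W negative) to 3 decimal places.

-54.000, -124.000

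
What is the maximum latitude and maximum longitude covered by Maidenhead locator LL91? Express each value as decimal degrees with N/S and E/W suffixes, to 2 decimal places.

Field L=11, L=11: +11·20° lon, +11·10° lat → SW at lon 40°, lat 20°.
Square 9, 1: +9·2° lon, +1·1° lat → SW at lon 58°, lat 21°.
Cell spans 2° lon × 1° lat. NE corner is SW corner plus one full cell.
latitude 22.00° N, longitude 60.00° E.

22.00° N, 60.00° E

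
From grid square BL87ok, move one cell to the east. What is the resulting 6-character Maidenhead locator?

BL87pk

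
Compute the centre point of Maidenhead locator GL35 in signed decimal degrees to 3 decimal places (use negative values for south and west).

25.500, -53.000

Field G=6, L=11: +6·20° lon, +11·10° lat → SW at lon -60°, lat 20°.
Square 3, 5: +3·2° lon, +5·1° lat → SW at lon -54°, lat 25°.
Cell spans 2° lon × 1° lat. Centre is SW corner plus half of each.
latitude 25.500, longitude -53.000.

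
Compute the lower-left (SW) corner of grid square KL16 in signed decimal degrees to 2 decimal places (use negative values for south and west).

Field K=10, L=11: +10·20° lon, +11·10° lat → SW at lon 20°, lat 20°.
Square 1, 6: +1·2° lon, +6·1° lat → SW at lon 22°, lat 26°.
latitude 26.00, longitude 22.00.

26.00, 22.00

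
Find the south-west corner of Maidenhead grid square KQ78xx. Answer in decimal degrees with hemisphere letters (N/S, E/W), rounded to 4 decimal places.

78.9583° N, 35.9167° E

Field K=10, Q=16: +10·20° lon, +16·10° lat → SW at lon 20°, lat 70°.
Square 7, 8: +7·2° lon, +8·1° lat → SW at lon 34°, lat 78°.
Subsquare x=23, x=23: +23·0.0833333° lon, +23·0.0416667° lat → SW at lon 35.9167°, lat 78.9583°.
latitude 78.9583° N, longitude 35.9167° E.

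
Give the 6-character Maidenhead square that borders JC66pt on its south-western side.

Longitude subsquare p = 15; −1 → 14 = o.
Latitude subsquare t = 19; −1 → 18 = s.

JC66os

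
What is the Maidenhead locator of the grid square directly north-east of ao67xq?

AO77ar

Longitude subsquare x = 23; +1 → 24, wraps to 0 = a, carry into square.
Longitude square 6; +1 → 7.
Latitude subsquare q = 16; +1 → 17 = r.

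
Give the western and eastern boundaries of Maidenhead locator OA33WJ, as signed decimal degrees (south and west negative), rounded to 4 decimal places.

Field O=14, A=0: +14·20° lon, +0·10° lat → SW at lon 100°, lat -90°.
Square 3, 3: +3·2° lon, +3·1° lat → SW at lon 106°, lat -87°.
Subsquare w=22, j=9: +22·0.0833333° lon, +9·0.0416667° lat → SW at lon 107.833°, lat -86.625°.
Cell spans 0.0833333° lon × 0.0416667° lat.
west 107.8333, east 107.9167.

107.8333, 107.9167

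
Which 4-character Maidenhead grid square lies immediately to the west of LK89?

LK79

Longitude square 8; −1 → 7.
The latitude characters are unchanged.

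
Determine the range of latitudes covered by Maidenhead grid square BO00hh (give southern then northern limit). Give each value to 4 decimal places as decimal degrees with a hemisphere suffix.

50.2917° N, 50.3333° N

Field B=1, O=14: +1·20° lon, +14·10° lat → SW at lon -160°, lat 50°.
Square 0, 0: +0·2° lon, +0·1° lat → SW at lon -160°, lat 50°.
Subsquare h=7, h=7: +7·0.0833333° lon, +7·0.0416667° lat → SW at lon -159.417°, lat 50.2917°.
Cell spans 0.0833333° lon × 0.0416667° lat.
south 50.2917° N, north 50.3333° N.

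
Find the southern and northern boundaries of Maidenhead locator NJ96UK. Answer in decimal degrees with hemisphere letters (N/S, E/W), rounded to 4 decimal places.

Field N=13, J=9: +13·20° lon, +9·10° lat → SW at lon 80°, lat 0°.
Square 9, 6: +9·2° lon, +6·1° lat → SW at lon 98°, lat 6°.
Subsquare u=20, k=10: +20·0.0833333° lon, +10·0.0416667° lat → SW at lon 99.6667°, lat 6.41667°.
Cell spans 0.0833333° lon × 0.0416667° lat.
south 6.4167° N, north 6.4583° N.

6.4167° N, 6.4583° N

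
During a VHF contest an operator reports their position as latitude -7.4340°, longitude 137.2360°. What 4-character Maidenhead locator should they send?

PI82

Offset from 180°W / 90°S: lon 317.24°, lat 82.57°.
Field: lon ⌊317.24/20⌋ = 15 → P; lat ⌊82.57/10⌋ = 8 → I.
Square: lon ⌊17.24/2⌋ = 8; lat ⌊2.57/1⌋ = 2.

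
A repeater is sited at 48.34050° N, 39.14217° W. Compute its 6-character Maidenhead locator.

HN08ki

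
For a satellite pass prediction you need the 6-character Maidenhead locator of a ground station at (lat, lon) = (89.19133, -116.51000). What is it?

Add 180° to longitude and 90° to latitude: 63.4900, 179.1913.
Field: lon ⌊63.4900/20⌋ = 3 → D; lat ⌊179.1913/10⌋ = 17 → R.
Square: lon ⌊3.4900/2⌋ = 1; lat ⌊9.1913/1⌋ = 9.
Subsquare: lon ⌊1.4900/0.0833333⌋ = 17 → r; lat ⌊0.1913/0.0416667⌋ = 4 → e.

DR19re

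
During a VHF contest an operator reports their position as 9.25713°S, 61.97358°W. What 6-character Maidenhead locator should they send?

FI90ar

Add 180° to longitude and 90° to latitude: 118.0264, 80.7429.
Field (20°×10°, letters A–R): 118.0264/20 → 5 → F, 80.7429/10 → 8 → I; chars FI.
Square (2°×1°, digits 0–9): 18.0264/2 → 9, 0.7429/1 → 0; chars 90.
Subsquare (5′×2.5′, letters a–x): 0.0264/0.0833333 → 0 → a, 0.7429/0.0416667 → 17 → r; chars ar.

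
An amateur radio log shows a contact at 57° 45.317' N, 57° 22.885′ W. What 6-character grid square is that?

GO17hs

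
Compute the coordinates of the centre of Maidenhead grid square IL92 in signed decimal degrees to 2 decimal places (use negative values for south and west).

Field I=8, L=11: +8·20° lon, +11·10° lat → SW at lon -20°, lat 20°.
Square 9, 2: +9·2° lon, +2·1° lat → SW at lon -2°, lat 22°.
Cell spans 2° lon × 1° lat. Centre is SW corner plus half of each.
latitude 22.50, longitude -1.00.

22.50, -1.00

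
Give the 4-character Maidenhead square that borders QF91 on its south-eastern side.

Longitude square 9; +1 → 10, wraps to 0, carry into field.
Longitude field Q = 16; +1 → 17 = R.
Latitude square 1; −1 → 0.

RF00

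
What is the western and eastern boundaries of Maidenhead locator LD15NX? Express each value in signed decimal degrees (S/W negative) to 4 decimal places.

43.0833, 43.1667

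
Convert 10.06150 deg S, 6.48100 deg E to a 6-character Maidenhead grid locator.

Offset from 180°W / 90°S: lon 186.4810°, lat 79.9385°.
Field: lon ⌊186.4810/20⌋ = 9 → J; lat ⌊79.9385/10⌋ = 7 → H.
Square: lon ⌊6.4810/2⌋ = 3; lat ⌊9.9385/1⌋ = 9.
Subsquare: lon ⌊0.4810/0.0833333⌋ = 5 → f; lat ⌊0.9385/0.0416667⌋ = 22 → w.

JH39fw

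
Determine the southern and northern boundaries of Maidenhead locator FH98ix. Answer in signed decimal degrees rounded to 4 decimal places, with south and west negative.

Field F=5, H=7: +5·20° lon, +7·10° lat → SW at lon -80°, lat -20°.
Square 9, 8: +9·2° lon, +8·1° lat → SW at lon -62°, lat -12°.
Subsquare i=8, x=23: +8·0.0833333° lon, +23·0.0416667° lat → SW at lon -61.3333°, lat -11.0417°.
Cell spans 0.0833333° lon × 0.0416667° lat.
south -11.0417, north -11.0000.

-11.0417, -11.0000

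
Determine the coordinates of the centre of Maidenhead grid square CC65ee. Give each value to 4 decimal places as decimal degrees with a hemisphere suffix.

64.8125° S, 127.6250° W

Field C=2, C=2: +2·20° lon, +2·10° lat → SW at lon -140°, lat -70°.
Square 6, 5: +6·2° lon, +5·1° lat → SW at lon -128°, lat -65°.
Subsquare e=4, e=4: +4·0.0833333° lon, +4·0.0416667° lat → SW at lon -127.667°, lat -64.8333°.
Cell spans 0.0833333° lon × 0.0416667° lat. Centre is SW corner plus half of each.
latitude 64.8125° S, longitude 127.6250° W.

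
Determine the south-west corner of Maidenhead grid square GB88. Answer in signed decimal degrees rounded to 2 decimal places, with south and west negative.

-72.00, -44.00

Field G=6, B=1: +6·20° lon, +1·10° lat → SW at lon -60°, lat -80°.
Square 8, 8: +8·2° lon, +8·1° lat → SW at lon -44°, lat -72°.
latitude -72.00, longitude -44.00.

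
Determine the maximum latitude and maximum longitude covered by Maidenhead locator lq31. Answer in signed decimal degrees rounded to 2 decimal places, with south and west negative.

Field L=11, Q=16: +11·20° lon, +16·10° lat → SW at lon 40°, lat 70°.
Square 3, 1: +3·2° lon, +1·1° lat → SW at lon 46°, lat 71°.
Cell spans 2° lon × 1° lat. NE corner is SW corner plus one full cell.
latitude 72.00, longitude 48.00.

72.00, 48.00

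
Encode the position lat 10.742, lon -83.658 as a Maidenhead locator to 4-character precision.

EK80

Offset from 180°W / 90°S: lon 96.34°, lat 100.74°.
Field (20°×10°, letters A–R): 96.34/20 → 4 → E, 100.74/10 → 10 → K; chars EK.
Square (2°×1°, digits 0–9): 16.34/2 → 8, 0.74/1 → 0; chars 80.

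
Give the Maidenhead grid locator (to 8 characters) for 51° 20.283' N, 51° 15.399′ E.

LO51pi01

Offset from 180°W / 90°S: lon 231.25665°, lat 141.33805°.
Field (20°×10°, letters A–R): 231.25665/20 → 11 → L, 141.33805/10 → 14 → O; chars LO.
Square (2°×1°, digits 0–9): 11.25665/2 → 5, 1.33805/1 → 1; chars 51.
Subsquare (5′×2.5′, letters a–x): 1.25665/0.0833333 → 15 → p, 0.33805/0.0416667 → 8 → i; chars pi.
Extended square (30″×15″, digits 0–9): 0.00665/0.00833333 → 0, 0.00472/0.00416667 → 1; chars 01.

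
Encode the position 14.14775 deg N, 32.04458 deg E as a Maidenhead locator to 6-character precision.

Shift to the Maidenhead origin (180°W, 90°S): lon 212.0446, lat 104.1478.
Field (20°×10°, letters A–R): 212.0446/20 → 10 → K, 104.1478/10 → 10 → K; chars KK.
Square (2°×1°, digits 0–9): 12.0446/2 → 6, 4.1478/1 → 4; chars 64.
Subsquare (5′×2.5′, letters a–x): 0.0446/0.0833333 → 0 → a, 0.1478/0.0416667 → 3 → d; chars ad.

KK64ad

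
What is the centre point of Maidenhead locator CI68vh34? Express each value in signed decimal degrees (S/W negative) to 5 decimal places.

Field C=2, I=8: +2·20° lon, +8·10° lat → SW at lon -140°, lat -10°.
Square 6, 8: +6·2° lon, +8·1° lat → SW at lon -128°, lat -2°.
Subsquare v=21, h=7: +21·0.0833333° lon, +7·0.0416667° lat → SW at lon -126.25°, lat -1.70833°.
Extended square 3, 4: +3·0.00833333° lon, +4·0.00416667° lat → SW at lon -126.225°, lat -1.69167°.
Cell spans 0.00833333° lon × 0.00416667° lat. Centre is SW corner plus half of each.
latitude -1.68958, longitude -126.22083.

-1.68958, -126.22083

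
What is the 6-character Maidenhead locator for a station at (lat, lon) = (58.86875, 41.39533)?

LO08qu

Shift to the Maidenhead origin (180°W, 90°S): lon 221.3953, lat 148.8688.
Field: 221.3953/20 → 11 → L, 148.8688/10 → 14 → O; chars LO.
Square: 1.3953/2 → 0, 8.8688/1 → 8; chars 08.
Subsquare: 1.3953/0.0833333 → 16 → q, 0.8688/0.0416667 → 20 → u; chars qu.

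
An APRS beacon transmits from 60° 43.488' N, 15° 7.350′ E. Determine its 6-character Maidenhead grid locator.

JP70nr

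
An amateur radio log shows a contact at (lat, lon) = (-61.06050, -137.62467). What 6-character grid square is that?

CC18ew

Offset from 180°W / 90°S: lon 42.3753°, lat 28.9395°.
Field: 42.3753/20 → 2 → C, 28.9395/10 → 2 → C; chars CC.
Square: 2.3753/2 → 1, 8.9395/1 → 8; chars 18.
Subsquare: 0.3753/0.0833333 → 4 → e, 0.9395/0.0416667 → 22 → w; chars ew.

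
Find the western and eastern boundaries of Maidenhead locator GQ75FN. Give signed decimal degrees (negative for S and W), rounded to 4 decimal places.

-45.5833, -45.5000

Field G=6, Q=16: +6·20° lon, +16·10° lat → SW at lon -60°, lat 70°.
Square 7, 5: +7·2° lon, +5·1° lat → SW at lon -46°, lat 75°.
Subsquare f=5, n=13: +5·0.0833333° lon, +13·0.0416667° lat → SW at lon -45.5833°, lat 75.5417°.
Cell spans 0.0833333° lon × 0.0416667° lat.
west -45.5833, east -45.5000.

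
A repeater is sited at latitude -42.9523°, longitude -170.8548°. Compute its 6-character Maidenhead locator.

AE47nb

Add 180° to longitude and 90° to latitude: 9.1452, 47.0477.
Field (20°×10°, letters A–R): lon ⌊9.1452/20⌋ = 0 → A; lat ⌊47.0477/10⌋ = 4 → E.
Square (2°×1°, digits 0–9): lon ⌊9.1452/2⌋ = 4; lat ⌊7.0477/1⌋ = 7.
Subsquare (5′×2.5′, letters a–x): lon ⌊1.1452/0.0833333⌋ = 13 → n; lat ⌊0.0477/0.0416667⌋ = 1 → b.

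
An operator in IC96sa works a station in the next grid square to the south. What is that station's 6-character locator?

Latitude subsquare a = 0; −1 → -1, wraps to 23 = x, carry into square.
Latitude square 6; −1 → 5.
The longitude characters are unchanged.

IC95sx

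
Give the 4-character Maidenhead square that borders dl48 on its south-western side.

DL37

Longitude square 4; −1 → 3.
Latitude square 8; −1 → 7.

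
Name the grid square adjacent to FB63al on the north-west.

FB53xm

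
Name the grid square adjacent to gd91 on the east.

Longitude square 9; +1 → 10, wraps to 0, carry into field.
Longitude field G = 6; +1 → 7 = H.
The latitude characters are unchanged.

HD01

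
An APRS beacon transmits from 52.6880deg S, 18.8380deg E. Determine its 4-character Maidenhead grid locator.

Shift to the Maidenhead origin (180°W, 90°S): lon 198.84, lat 37.31.
Field: 198.84/20 → 9 → J, 37.31/10 → 3 → D; chars JD.
Square: 18.84/2 → 9, 7.31/1 → 7; chars 97.

JD97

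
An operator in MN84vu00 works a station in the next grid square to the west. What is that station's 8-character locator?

Longitude extended square 0; −1 → -1, wraps to 9, carry into subsquare.
Longitude subsquare v = 21; −1 → 20 = u.
The latitude characters are unchanged.

MN84uu90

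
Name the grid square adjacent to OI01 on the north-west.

NI92

Longitude square 0; −1 → -1, wraps to 9, carry into field.
Longitude field O = 14; −1 → 13 = N.
Latitude square 1; +1 → 2.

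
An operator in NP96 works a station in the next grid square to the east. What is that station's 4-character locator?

OP06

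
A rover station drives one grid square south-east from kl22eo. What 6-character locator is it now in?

Longitude subsquare e = 4; +1 → 5 = f.
Latitude subsquare o = 14; −1 → 13 = n.

KL22fn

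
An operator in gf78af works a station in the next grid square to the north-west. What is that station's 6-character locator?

Longitude subsquare a = 0; −1 → -1, wraps to 23 = x, carry into square.
Longitude square 7; −1 → 6.
Latitude subsquare f = 5; +1 → 6 = g.

GF68xg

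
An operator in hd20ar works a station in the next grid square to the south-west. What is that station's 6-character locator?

HD10xq

Longitude subsquare a = 0; −1 → -1, wraps to 23 = x, carry into square.
Longitude square 2; −1 → 1.
Latitude subsquare r = 17; −1 → 16 = q.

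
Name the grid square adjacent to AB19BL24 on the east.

AB19bl34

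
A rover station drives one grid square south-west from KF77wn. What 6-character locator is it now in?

KF77vm

Longitude subsquare w = 22; −1 → 21 = v.
Latitude subsquare n = 13; −1 → 12 = m.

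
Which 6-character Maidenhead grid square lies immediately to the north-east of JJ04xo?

Longitude subsquare x = 23; +1 → 24, wraps to 0 = a, carry into square.
Longitude square 0; +1 → 1.
Latitude subsquare o = 14; +1 → 15 = p.

JJ14ap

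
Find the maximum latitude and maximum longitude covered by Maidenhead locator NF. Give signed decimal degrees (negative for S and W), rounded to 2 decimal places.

-30.00, 100.00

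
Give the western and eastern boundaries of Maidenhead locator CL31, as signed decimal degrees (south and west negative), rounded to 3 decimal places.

Field C=2, L=11: +2·20° lon, +11·10° lat → SW at lon -140°, lat 20°.
Square 3, 1: +3·2° lon, +1·1° lat → SW at lon -134°, lat 21°.
Cell spans 2° lon × 1° lat.
west -134.000, east -132.000.

-134.000, -132.000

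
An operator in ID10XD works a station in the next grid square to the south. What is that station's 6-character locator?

ID10xc

Latitude subsquare d = 3; −1 → 2 = c.
The longitude characters are unchanged.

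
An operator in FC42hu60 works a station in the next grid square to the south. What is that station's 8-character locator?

FC42ht69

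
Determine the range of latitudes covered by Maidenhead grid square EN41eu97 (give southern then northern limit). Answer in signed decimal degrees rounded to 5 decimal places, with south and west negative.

Field E=4, N=13: +4·20° lon, +13·10° lat → SW at lon -100°, lat 40°.
Square 4, 1: +4·2° lon, +1·1° lat → SW at lon -92°, lat 41°.
Subsquare e=4, u=20: +4·0.0833333° lon, +20·0.0416667° lat → SW at lon -91.6667°, lat 41.8333°.
Extended square 9, 7: +9·0.00833333° lon, +7·0.00416667° lat → SW at lon -91.5917°, lat 41.8625°.
Cell spans 0.00833333° lon × 0.00416667° lat.
south 41.86250, north 41.86667.

41.86250, 41.86667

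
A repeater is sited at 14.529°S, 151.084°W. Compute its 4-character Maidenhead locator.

BH45

Offset from 180°W / 90°S: lon 28.92°, lat 75.47°.
Field: lon ⌊28.92/20⌋ = 1 → B; lat ⌊75.47/10⌋ = 7 → H.
Square: lon ⌊8.92/2⌋ = 4; lat ⌊5.47/1⌋ = 5.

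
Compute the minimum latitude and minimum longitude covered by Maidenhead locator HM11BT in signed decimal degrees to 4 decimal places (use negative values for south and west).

31.7917, -37.9167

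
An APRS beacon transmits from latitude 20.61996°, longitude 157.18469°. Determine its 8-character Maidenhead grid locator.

QL80oo28

Shift to the Maidenhead origin (180°W, 90°S): lon 337.18469, lat 110.61996.
Field (20°×10°, letters A–R): 337.18469/20 → 16 → Q, 110.61996/10 → 11 → L; chars QL.
Square (2°×1°, digits 0–9): 17.18469/2 → 8, 0.61996/1 → 0; chars 80.
Subsquare (5′×2.5′, letters a–x): 1.18469/0.0833333 → 14 → o, 0.61996/0.0416667 → 14 → o; chars oo.
Extended square (30″×15″, digits 0–9): 0.01802/0.00833333 → 2, 0.03663/0.00416667 → 8; chars 28.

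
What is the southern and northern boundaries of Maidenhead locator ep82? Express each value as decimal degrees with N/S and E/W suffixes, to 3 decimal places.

62.000° N, 63.000° N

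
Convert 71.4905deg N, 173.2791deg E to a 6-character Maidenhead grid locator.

RQ61pl

Offset from 180°W / 90°S: lon 353.2791°, lat 161.4905°.
Field (20°×10°, letters A–R): lon ⌊353.2791/20⌋ = 17 → R; lat ⌊161.4905/10⌋ = 16 → Q.
Square (2°×1°, digits 0–9): lon ⌊13.2791/2⌋ = 6; lat ⌊1.4905/1⌋ = 1.
Subsquare (5′×2.5′, letters a–x): lon ⌊1.2791/0.0833333⌋ = 15 → p; lat ⌊0.4905/0.0416667⌋ = 11 → l.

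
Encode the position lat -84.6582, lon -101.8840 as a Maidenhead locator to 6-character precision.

DA95bi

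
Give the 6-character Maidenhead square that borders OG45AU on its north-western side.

Longitude subsquare a = 0; −1 → -1, wraps to 23 = x, carry into square.
Longitude square 4; −1 → 3.
Latitude subsquare u = 20; +1 → 21 = v.

OG35xv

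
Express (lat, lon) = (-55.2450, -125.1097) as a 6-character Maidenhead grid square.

Add 180° to longitude and 90° to latitude: 54.8903, 34.7550.
Field: lon ⌊54.8903/20⌋ = 2 → C; lat ⌊34.7550/10⌋ = 3 → D.
Square: lon ⌊14.8903/2⌋ = 7; lat ⌊4.7550/1⌋ = 4.
Subsquare: lon ⌊0.8903/0.0833333⌋ = 10 → k; lat ⌊0.7550/0.0416667⌋ = 18 → s.

CD74ks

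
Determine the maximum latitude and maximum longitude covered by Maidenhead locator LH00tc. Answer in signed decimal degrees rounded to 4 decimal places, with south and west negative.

Field L=11, H=7: +11·20° lon, +7·10° lat → SW at lon 40°, lat -20°.
Square 0, 0: +0·2° lon, +0·1° lat → SW at lon 40°, lat -20°.
Subsquare t=19, c=2: +19·0.0833333° lon, +2·0.0416667° lat → SW at lon 41.5833°, lat -19.9167°.
Cell spans 0.0833333° lon × 0.0416667° lat. NE corner is SW corner plus one full cell.
latitude -19.8750, longitude 41.6667.

-19.8750, 41.6667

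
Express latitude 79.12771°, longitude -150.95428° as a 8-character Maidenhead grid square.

BQ49md50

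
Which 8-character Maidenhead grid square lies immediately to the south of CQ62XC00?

CQ62xb09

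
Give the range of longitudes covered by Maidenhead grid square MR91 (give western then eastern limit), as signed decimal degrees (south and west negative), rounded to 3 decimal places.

Field M=12, R=17: +12·20° lon, +17·10° lat → SW at lon 60°, lat 80°.
Square 9, 1: +9·2° lon, +1·1° lat → SW at lon 78°, lat 81°.
Cell spans 2° lon × 1° lat.
west 78.000, east 80.000.

78.000, 80.000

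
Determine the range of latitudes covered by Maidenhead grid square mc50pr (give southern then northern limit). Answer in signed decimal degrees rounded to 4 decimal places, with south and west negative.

-69.2917, -69.2500

Field M=12, C=2: +12·20° lon, +2·10° lat → SW at lon 60°, lat -70°.
Square 5, 0: +5·2° lon, +0·1° lat → SW at lon 70°, lat -70°.
Subsquare p=15, r=17: +15·0.0833333° lon, +17·0.0416667° lat → SW at lon 71.25°, lat -69.2917°.
Cell spans 0.0833333° lon × 0.0416667° lat.
south -69.2917, north -69.2500.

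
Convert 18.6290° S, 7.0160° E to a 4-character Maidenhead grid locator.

Add 180° to longitude and 90° to latitude: 187.02, 71.37.
Field: 187.02/20 → 9 → J, 71.37/10 → 7 → H; chars JH.
Square: 7.02/2 → 3, 1.37/1 → 1; chars 31.

JH31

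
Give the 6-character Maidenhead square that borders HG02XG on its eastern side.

HG12ag

Longitude subsquare x = 23; +1 → 24, wraps to 0 = a, carry into square.
Longitude square 0; +1 → 1.
The latitude characters are unchanged.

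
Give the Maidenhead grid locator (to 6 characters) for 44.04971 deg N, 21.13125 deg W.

HN94kb

Add 180° to longitude and 90° to latitude: 158.8688, 134.0497.
Field: lon ⌊158.8688/20⌋ = 7 → H; lat ⌊134.0497/10⌋ = 13 → N.
Square: lon ⌊18.8688/2⌋ = 9; lat ⌊4.0497/1⌋ = 4.
Subsquare: lon ⌊0.8688/0.0833333⌋ = 10 → k; lat ⌊0.0497/0.0416667⌋ = 1 → b.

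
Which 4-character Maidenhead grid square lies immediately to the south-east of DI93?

Longitude square 9; +1 → 10, wraps to 0, carry into field.
Longitude field D = 3; +1 → 4 = E.
Latitude square 3; −1 → 2.

EI02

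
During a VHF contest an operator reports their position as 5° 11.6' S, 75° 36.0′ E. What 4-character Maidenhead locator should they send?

MI74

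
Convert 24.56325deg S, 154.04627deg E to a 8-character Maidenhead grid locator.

Shift to the Maidenhead origin (180°W, 90°S): lon 334.04627, lat 65.43675.
Field: 334.04627/20 → 16 → Q, 65.43675/10 → 6 → G; chars QG.
Square: 14.04627/2 → 7, 5.43675/1 → 5; chars 75.
Subsquare: 0.04627/0.0833333 → 0 → a, 0.43675/0.0416667 → 10 → k; chars ak.
Extended square: 0.04627/0.00833333 → 5, 0.02008/0.00416667 → 4; chars 54.

QG75ak54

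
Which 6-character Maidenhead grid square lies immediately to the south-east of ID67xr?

ID77aq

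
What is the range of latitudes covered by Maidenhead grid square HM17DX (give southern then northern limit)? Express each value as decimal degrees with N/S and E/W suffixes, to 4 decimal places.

Field H=7, M=12: +7·20° lon, +12·10° lat → SW at lon -40°, lat 30°.
Square 1, 7: +1·2° lon, +7·1° lat → SW at lon -38°, lat 37°.
Subsquare d=3, x=23: +3·0.0833333° lon, +23·0.0416667° lat → SW at lon -37.75°, lat 37.9583°.
Cell spans 0.0833333° lon × 0.0416667° lat.
south 37.9583° N, north 38.0000° N.

37.9583° N, 38.0000° N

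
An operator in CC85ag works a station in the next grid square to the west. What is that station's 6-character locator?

CC75xg

Longitude subsquare a = 0; −1 → -1, wraps to 23 = x, carry into square.
Longitude square 8; −1 → 7.
The latitude characters are unchanged.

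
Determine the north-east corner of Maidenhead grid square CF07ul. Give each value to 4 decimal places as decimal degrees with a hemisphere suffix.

Field C=2, F=5: +2·20° lon, +5·10° lat → SW at lon -140°, lat -40°.
Square 0, 7: +0·2° lon, +7·1° lat → SW at lon -140°, lat -33°.
Subsquare u=20, l=11: +20·0.0833333° lon, +11·0.0416667° lat → SW at lon -138.333°, lat -32.5417°.
Cell spans 0.0833333° lon × 0.0416667° lat. NE corner is SW corner plus one full cell.
latitude 32.5000° S, longitude 138.2500° W.

32.5000° S, 138.2500° W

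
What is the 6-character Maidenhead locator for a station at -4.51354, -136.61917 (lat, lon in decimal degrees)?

CI15ql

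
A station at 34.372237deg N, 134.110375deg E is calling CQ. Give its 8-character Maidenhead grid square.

PM74bi39

Shift to the Maidenhead origin (180°W, 90°S): lon 314.11037, lat 124.37224.
Field: lon ⌊314.11037/20⌋ = 15 → P; lat ⌊124.37224/10⌋ = 12 → M.
Square: lon ⌊14.11037/2⌋ = 7; lat ⌊4.37224/1⌋ = 4.
Subsquare: lon ⌊0.11037/0.0833333⌋ = 1 → b; lat ⌊0.37224/0.0416667⌋ = 8 → i.
Extended square: lon ⌊0.02704/0.00833333⌋ = 3; lat ⌊0.03890/0.00416667⌋ = 9.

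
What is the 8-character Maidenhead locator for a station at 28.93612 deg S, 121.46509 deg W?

CG91gb45

Offset from 180°W / 90°S: lon 58.53491°, lat 61.06388°.
Field (20°×10°, letters A–R): 58.53491/20 → 2 → C, 61.06388/10 → 6 → G; chars CG.
Square (2°×1°, digits 0–9): 18.53491/2 → 9, 1.06388/1 → 1; chars 91.
Subsquare (5′×2.5′, letters a–x): 0.53491/0.0833333 → 6 → g, 0.06388/0.0416667 → 1 → b; chars gb.
Extended square (30″×15″, digits 0–9): 0.03491/0.00833333 → 4, 0.02221/0.00416667 → 5; chars 45.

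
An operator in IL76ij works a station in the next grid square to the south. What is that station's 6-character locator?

Latitude subsquare j = 9; −1 → 8 = i.
The longitude characters are unchanged.

IL76ii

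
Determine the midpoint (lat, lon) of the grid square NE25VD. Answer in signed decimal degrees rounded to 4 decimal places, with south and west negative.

-44.8542, 85.7917

Field N=13, E=4: +13·20° lon, +4·10° lat → SW at lon 80°, lat -50°.
Square 2, 5: +2·2° lon, +5·1° lat → SW at lon 84°, lat -45°.
Subsquare v=21, d=3: +21·0.0833333° lon, +3·0.0416667° lat → SW at lon 85.75°, lat -44.875°.
Cell spans 0.0833333° lon × 0.0416667° lat. Centre is SW corner plus half of each.
latitude -44.8542, longitude 85.7917.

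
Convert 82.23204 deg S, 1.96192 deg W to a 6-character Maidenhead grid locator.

Offset from 180°W / 90°S: lon 178.0381°, lat 7.7680°.
Field: lon ⌊178.0381/20⌋ = 8 → I; lat ⌊7.7680/10⌋ = 0 → A.
Square: lon ⌊18.0381/2⌋ = 9; lat ⌊7.7680/1⌋ = 7.
Subsquare: lon ⌊0.0381/0.0833333⌋ = 0 → a; lat ⌊0.7680/0.0416667⌋ = 18 → s.

IA97as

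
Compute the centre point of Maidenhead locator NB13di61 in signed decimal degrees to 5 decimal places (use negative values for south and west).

-76.66042, 82.30417

Field N=13, B=1: +13·20° lon, +1·10° lat → SW at lon 80°, lat -80°.
Square 1, 3: +1·2° lon, +3·1° lat → SW at lon 82°, lat -77°.
Subsquare d=3, i=8: +3·0.0833333° lon, +8·0.0416667° lat → SW at lon 82.25°, lat -76.6667°.
Extended square 6, 1: +6·0.00833333° lon, +1·0.00416667° lat → SW at lon 82.3°, lat -76.6625°.
Cell spans 0.00833333° lon × 0.00416667° lat. Centre is SW corner plus half of each.
latitude -76.66042, longitude 82.30417.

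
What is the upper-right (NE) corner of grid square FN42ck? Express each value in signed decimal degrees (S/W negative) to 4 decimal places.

42.4583, -71.7500

Field F=5, N=13: +5·20° lon, +13·10° lat → SW at lon -80°, lat 40°.
Square 4, 2: +4·2° lon, +2·1° lat → SW at lon -72°, lat 42°.
Subsquare c=2, k=10: +2·0.0833333° lon, +10·0.0416667° lat → SW at lon -71.8333°, lat 42.4167°.
Cell spans 0.0833333° lon × 0.0416667° lat. NE corner is SW corner plus one full cell.
latitude 42.4583, longitude -71.7500.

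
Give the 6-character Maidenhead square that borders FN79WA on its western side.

FN79va

Longitude subsquare w = 22; −1 → 21 = v.
The latitude characters are unchanged.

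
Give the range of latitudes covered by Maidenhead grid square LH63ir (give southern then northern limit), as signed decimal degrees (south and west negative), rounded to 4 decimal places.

-16.2917, -16.2500

Field L=11, H=7: +11·20° lon, +7·10° lat → SW at lon 40°, lat -20°.
Square 6, 3: +6·2° lon, +3·1° lat → SW at lon 52°, lat -17°.
Subsquare i=8, r=17: +8·0.0833333° lon, +17·0.0416667° lat → SW at lon 52.6667°, lat -16.2917°.
Cell spans 0.0833333° lon × 0.0416667° lat.
south -16.2917, north -16.2500.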